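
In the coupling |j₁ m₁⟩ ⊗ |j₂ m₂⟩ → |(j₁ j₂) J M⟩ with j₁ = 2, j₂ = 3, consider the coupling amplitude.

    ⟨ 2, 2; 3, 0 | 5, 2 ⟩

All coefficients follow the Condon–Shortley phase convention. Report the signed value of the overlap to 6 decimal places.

+0.408248

triangle: 0!*4!*6!/11! = 17280/39916800
(j±m)!: 4!*0!*3!*3!*7!*3! = 26127360
prefactor² = (2J+1)*Δ*N² = 124416
  k=0: +1/(0!*0!*0!*3!*4!*3!) = 1/864
Σ = 1/864  ⇒  CG² = 124416*(1/864)² = 1/6
CG = +√(1/6) = +0.408248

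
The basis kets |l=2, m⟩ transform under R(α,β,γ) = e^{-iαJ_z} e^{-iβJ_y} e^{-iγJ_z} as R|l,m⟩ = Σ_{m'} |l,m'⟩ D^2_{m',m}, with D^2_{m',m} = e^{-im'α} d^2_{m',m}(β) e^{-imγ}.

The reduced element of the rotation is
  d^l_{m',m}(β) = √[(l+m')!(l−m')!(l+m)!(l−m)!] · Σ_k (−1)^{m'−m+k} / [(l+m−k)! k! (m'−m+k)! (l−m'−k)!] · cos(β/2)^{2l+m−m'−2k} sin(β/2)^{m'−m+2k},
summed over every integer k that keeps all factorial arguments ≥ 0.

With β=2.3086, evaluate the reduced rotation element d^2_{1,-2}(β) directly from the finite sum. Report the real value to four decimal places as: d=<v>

d^2_{1,-2}(β=2.3086) via the finite sum:
c=cos(2.308600/2)=0.404559, s=sin(2.308600/2)=0.914512; N=√[6·1·1·24]=12.000000
The bounds max(0,m−m')=0 and min(l+m,l−m')=0 give 1 term
  k=0: (−1)^3·12.0000/(6)·0.4046^1·0.9145^3 = -0.618842
d^2_{1,-2}(2.3086) = -0.618842

d=-0.6188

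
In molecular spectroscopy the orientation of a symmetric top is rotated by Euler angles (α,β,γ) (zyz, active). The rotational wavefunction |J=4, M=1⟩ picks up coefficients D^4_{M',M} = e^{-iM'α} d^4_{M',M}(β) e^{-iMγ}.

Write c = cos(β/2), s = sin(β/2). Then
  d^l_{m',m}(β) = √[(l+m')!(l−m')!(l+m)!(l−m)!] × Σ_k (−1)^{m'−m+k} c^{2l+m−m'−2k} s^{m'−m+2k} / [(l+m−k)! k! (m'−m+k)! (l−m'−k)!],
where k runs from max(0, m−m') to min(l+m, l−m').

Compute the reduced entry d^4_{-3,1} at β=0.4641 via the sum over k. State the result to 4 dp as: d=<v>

d=0.0321

d^4_{-3,1}(β=0.4641) via the finite sum:
With c≡cos(β/2)=0.973197 and s≡sin(β/2)=0.229973, N=[1·5040·120·6]^{1/2}=1904.940944
The bounds max(0,m−m')=4 and min(l+m,l−m')=5 give 2 terms
  k=4: (−1)^0·1904.9409/(144)·0.9732^4·0.2300^4 = +0.033192
  k=5: (−1)^1·1904.9409/(240)·0.9732^2·0.2300^6 = -0.001112
d^4_{-3,1}(0.4641) = +0.033192 -0.001112 = +0.032080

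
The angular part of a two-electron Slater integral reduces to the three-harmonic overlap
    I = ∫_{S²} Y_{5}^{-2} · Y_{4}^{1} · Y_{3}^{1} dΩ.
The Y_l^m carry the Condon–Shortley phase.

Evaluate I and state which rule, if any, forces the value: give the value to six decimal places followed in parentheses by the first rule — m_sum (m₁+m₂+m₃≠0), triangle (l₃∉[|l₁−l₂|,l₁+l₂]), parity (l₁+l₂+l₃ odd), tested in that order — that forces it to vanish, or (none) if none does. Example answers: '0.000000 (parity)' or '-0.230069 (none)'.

0.148044 (none)

Checks pass: Σm=0; 12 even; l₃=3∈[1,9].
(2·5+1)(2·4+1)(2·3+1) = 693
Δ: 6! 4! 2! / 13! → 1/180180
sum: t=2:+1/576 t=3:−1/144 t=4:+1/576 = -1/288
3j²(5 4 3; 0 0 0) = Δ·Π!·Σ² = 20/1001  (sign +1)
sum: t=3:−1/1728 t=4:+1/288 t=5:−1/960 = 1/540
3j²(5 4 3; -2 1 1) = Δ·Π!·Σ² = 128/6435  (sign +1)
combine: 4πI² = 693·20/1001·128/6435 = 512/1859
take √, sign +1: I = 0.14804384
No selection rule forces the value: the integral is nonzero (none).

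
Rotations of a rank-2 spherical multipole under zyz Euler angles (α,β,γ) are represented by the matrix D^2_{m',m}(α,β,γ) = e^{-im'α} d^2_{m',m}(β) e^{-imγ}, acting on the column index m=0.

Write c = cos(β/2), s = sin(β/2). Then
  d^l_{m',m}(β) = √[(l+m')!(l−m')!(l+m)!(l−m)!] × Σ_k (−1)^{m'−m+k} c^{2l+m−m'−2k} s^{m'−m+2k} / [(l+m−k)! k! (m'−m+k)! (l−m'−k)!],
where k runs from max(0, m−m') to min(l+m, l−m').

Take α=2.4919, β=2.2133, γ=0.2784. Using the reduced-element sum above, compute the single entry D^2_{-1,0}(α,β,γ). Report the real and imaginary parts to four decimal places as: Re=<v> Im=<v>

D^2_{-1,0}(2.4919,2.2133,0.2784) = e^{-i·-1·2.4919}·d^2_{-1,0}(2.2133)·e^{-i·0·0.2784}. Compute d first:
Half-angle: c=0.447660, s=0.894204. N=√(1·6·2·2)=4.898979
k∈{1,2} keeps every argument non-negative
  k=1: (−1)^0·4.8990/(2)·0.4477^3·0.8942^1 = +0.196497
  k=2: (−1)^1·4.8990/(2)·0.4477^1·0.8942^3 = -0.784031
d^2_{-1,0}(2.2133) = +0.196497 -0.784031 = -0.587534
Phases: e^{-i·(-1)·2.4919}=-0.796270+0.604942i, e^{-i·(0)·0.2784}=+1.000000+0.000000i ⇒ D=+0.467836-0.355424i

Re=0.4678 Im=-0.3554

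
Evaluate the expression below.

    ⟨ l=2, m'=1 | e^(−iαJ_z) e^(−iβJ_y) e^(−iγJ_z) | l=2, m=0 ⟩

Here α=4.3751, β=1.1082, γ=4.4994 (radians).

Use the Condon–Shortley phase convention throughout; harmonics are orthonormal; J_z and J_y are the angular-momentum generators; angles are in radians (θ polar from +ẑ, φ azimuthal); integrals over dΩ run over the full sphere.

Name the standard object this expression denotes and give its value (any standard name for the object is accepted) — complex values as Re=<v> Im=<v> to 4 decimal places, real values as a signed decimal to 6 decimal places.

Wigner D-matrix element, Re=0.1619 Im=-0.4616

This is a Wigner D-matrix element — the rotation-matrix element ⟨l m'| R(α,β,γ) |l m⟩ in the angular-momentum basis.
D^2_{1,0}(4.3751,1.1082,4.4994) = e^{-i·1·4.3751}·d^2_{1,0}(1.1082)·e^{-i·0·4.4994}. Compute d first:
Half-angle: c=0.850374, s=0.526178. N=√(6·1·2·2)=4.898979
Admissible k: 0..1 (factorial args all ≥0)
  k=0: (−1)^1·4.8990/(2)·0.8504^3·0.5262^1 = -0.792572
  k=1: (−1)^2·4.8990/(2)·0.8504^1·0.5262^3 = +0.303448
d^2_{1,0}(1.1082) = -0.792572 +0.303448 = -0.489124
Attach z-rotation phases: D = e^{-i(1)(4.3751)}·(-0.489124)·e^{-i(0)(4.4994)} = +0.161866-0.461565i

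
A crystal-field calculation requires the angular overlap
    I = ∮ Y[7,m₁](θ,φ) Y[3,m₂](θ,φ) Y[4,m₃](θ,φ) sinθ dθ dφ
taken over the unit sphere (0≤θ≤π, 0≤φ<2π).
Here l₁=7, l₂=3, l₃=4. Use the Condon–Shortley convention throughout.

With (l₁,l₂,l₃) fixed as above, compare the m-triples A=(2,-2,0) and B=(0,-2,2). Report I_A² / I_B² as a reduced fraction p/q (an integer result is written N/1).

30/7

l's match ⇒ only the (l;m) 3-j factors differ between A and B.
A: triangle coeff Δ(7,3,4) = 1/45045; Σ_t [1,1]: t=1:−1/69120 = -1/69120; (3j)²=2/143 [(7 3 4; 2 -2 0)], sign=-1
B: triangle coeff Δ(7,3,4) = 1/45045; Σ_t [1,1]: t=1:−1/172800 = -1/172800; (3j)²=7/2145 [(7 3 4; 0 -2 2)], sign=-1
I_A²/I_B² = (2/143)/(7/2145) = 30/7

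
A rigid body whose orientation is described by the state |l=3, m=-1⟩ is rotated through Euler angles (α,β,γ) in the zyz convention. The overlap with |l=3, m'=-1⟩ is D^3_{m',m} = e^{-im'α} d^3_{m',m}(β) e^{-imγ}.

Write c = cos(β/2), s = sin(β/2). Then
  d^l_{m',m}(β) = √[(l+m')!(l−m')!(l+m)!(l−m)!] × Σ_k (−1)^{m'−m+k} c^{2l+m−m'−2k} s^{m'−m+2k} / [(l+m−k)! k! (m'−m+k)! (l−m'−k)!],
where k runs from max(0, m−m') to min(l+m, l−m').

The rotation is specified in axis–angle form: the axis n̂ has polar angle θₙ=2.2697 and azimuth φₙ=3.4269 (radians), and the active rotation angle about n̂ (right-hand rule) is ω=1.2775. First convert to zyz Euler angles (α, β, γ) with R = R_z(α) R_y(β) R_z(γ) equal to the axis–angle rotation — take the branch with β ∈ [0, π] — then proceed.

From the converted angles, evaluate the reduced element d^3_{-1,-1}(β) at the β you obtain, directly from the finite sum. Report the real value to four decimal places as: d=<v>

d=-0.3422

Axis–angle → zyz. n̂ = (sinθₙcosφₙ, sinθₙsinφₙ, cosθₙ) = (-0.734601, -0.215465, -0.643379), ω = 1.2775.
R = I cosω + sinω [n̂]ₓ + (1−cosω) n̂n̂ᵀ gives
  R = [+0.672733, +0.728424, +0.129722; -0.503383, +0.322113, +0.801778; +0.542250, -0.604683, +0.583373]
β = atan2(√(R₁₃²+R₂₃²), R₃₃) = 0.947921; α = atan2(R₂₃, R₁₃) mod 2π = 1.410394; γ = atan2(R₃₂, −R₃₁) mod 2π = 3.981372
d^3_{-1,-1}(β=0.9479) via the finite sum:
Half-angle: c=0.889768, s=0.456414. N=√(2·24·2·24)=48.000000
k∈{0,1,2} keeps every argument non-negative
  k=0: (−1)^0·48.0000/(48)·0.8898^6·0.4564^0 = +0.496203
  k=1: (−1)^1·48.0000/(6)·0.8898^4·0.4564^2 = -1.044513
  k=2: (−1)^2·48.0000/(8)·0.8898^2·0.4564^4 = +0.206129
d^3_{-1,-1}(0.9479) = +0.496203 -1.044513 +0.206129 = -0.342181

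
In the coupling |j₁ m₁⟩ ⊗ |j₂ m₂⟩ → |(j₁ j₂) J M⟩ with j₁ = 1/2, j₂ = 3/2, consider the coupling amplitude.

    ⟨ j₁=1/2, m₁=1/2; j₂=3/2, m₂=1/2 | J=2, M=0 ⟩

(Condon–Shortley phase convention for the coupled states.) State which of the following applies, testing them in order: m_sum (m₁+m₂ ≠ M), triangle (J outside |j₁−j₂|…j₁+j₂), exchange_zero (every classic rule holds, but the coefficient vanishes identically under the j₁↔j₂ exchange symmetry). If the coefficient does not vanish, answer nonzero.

m_sum

m-sum: m₁+m₂ = 1/2+1/2 = 1, M = 0  ✗ ⇒ coefficient is 0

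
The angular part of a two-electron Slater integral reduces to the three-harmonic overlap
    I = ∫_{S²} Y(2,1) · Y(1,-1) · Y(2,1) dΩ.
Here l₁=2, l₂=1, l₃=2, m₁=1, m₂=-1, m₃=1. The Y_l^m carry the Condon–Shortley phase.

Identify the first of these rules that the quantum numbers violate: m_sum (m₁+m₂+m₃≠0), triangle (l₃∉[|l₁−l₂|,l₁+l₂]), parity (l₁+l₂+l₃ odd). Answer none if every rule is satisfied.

m_sum

azimuthal sum: 1 − 1 + 1 = 1  ✗
1 ≤ 2 ≤ 3 (triangle on l)
L = 2 + 1 + 2 = 5 (odd)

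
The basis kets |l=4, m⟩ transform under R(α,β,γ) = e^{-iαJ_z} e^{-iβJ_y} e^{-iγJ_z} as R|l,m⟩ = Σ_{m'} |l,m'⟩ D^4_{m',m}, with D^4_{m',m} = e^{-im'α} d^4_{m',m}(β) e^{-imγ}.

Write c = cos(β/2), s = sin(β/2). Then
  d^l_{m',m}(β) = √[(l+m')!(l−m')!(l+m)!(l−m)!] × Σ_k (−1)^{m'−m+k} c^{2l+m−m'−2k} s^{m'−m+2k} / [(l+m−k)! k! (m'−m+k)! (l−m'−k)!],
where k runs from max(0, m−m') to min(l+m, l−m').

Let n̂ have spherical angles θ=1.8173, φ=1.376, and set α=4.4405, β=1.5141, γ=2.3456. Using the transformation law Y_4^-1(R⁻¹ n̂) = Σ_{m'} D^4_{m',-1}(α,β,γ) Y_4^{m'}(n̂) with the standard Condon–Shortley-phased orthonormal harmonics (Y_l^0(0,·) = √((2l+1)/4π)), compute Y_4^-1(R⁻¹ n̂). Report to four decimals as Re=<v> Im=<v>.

Need the full column D^4_{m',-1} for m'=−4..4 at α=4.4405, β=1.5141, γ=2.3456.
cos(β/2)=0.726865, sin(β/2)=0.686780
d^4_{-4,-1}: single k=3 term ⇒ +0.491832;  D = +0.151326+0.467973i
d^4_{-3,-1}: k∈[2..3] ⇒ +0.552114 -0.821496 = -0.269382;  D = +0.269157-0.011005i
d^4_{-2,-1}: k∈[1..3] ⇒ +0.312342 -1.394212 +0.829785 = -0.252085;  D = -0.057721+0.245388i
d^4_{-1,-1}: k∈[0..3] ⇒ +0.077917 -1.043398 +1.862978 -0.554389 = +0.343108;  D = +0.300625+0.165372i
d^4_{0,-1}: k∈[0..3] ⇒ -0.329238 +1.763554 -1.574406 +0.234257 = +0.094168;  D = -0.065878+0.067289i
d^4_{1,-1}: k∈[0..3] ⇒ +0.695599 -1.862978 +0.831583 -0.049493 = -0.385289;  D = +0.192813+0.333573i
d^4_{2,-1}: k∈[0..2] ⇒ -0.929475 +1.244677 -0.222236 = +0.092966;  D = +0.090025-0.023200i
d^4_{3,-1}: k∈[0..1] ⇒ +0.821496 -0.440032 = +0.381464;  D = -0.007505+0.381390i
d^4_{4,-1}: single k=0 term ⇒ -0.439081;  D = +0.420550+0.126214i
Y_4^{m'}(θ=1.8173,φ=1.376) and Σ D·Y over m':
  (+0.1513+0.4680i)·(+0.2785+0.2750i)  (+0.2692-0.0110i)·(+0.1537-0.2323i)  (-0.0577+0.2454i)·(+0.1697+0.0697i)  (+0.3006+0.1654i)·(+0.0560-0.2837i)  (-0.0659+0.0673i)·(+0.1415+0.0000i)  (+0.1928+0.3336i)·(-0.0560-0.2837i)  (+0.0900-0.0232i)·(+0.1697-0.0697i)  (-0.0075+0.3814i)·(-0.1537-0.2323i)  (+0.4205+0.1262i)·(+0.2785-0.2750i)
Y_4^-1(R⁻¹ n̂) = +0.318865-0.142148i

Re=0.3189 Im=-0.1421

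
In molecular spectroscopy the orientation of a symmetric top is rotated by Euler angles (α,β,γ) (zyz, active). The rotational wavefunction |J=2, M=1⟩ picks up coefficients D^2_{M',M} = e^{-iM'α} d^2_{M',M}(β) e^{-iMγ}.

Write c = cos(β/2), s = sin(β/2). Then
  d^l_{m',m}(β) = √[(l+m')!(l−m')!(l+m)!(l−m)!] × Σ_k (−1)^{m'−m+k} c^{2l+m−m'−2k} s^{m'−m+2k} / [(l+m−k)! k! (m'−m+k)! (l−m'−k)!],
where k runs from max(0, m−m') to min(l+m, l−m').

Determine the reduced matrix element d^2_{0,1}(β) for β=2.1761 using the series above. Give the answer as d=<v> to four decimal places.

d=-0.5731

d^2_{0,1}(β=2.1761) via the finite sum:
With c≡cos(β/2)=0.464213 and s≡sin(β/2)=0.885723, N=[2·2·6·1]^{1/2}=4.898979
Admissible k: 1..2 (factorial args all ≥0)
  k=1: (−1)^0·4.8990/(2)·0.4642^3·0.8857^1 = +0.217034
  k=2: (−1)^1·4.8990/(2)·0.4642^1·0.8857^3 = -0.790110
d^2_{0,1}(2.1761) = +0.217034 -0.790110 = -0.573077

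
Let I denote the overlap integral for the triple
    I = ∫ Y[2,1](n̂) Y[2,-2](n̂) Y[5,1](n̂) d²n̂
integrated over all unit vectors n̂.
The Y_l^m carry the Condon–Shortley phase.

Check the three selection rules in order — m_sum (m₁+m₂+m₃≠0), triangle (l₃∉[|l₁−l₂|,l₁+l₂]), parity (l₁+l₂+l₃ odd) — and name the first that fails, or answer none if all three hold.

Σmᵢ = 0  ✓
l₃∈[|l₁−l₂|,l₁+l₂]=[0,4] required, l₃=5 fails  ✗
Σlᵢ = 9 ⇒ odd

triangle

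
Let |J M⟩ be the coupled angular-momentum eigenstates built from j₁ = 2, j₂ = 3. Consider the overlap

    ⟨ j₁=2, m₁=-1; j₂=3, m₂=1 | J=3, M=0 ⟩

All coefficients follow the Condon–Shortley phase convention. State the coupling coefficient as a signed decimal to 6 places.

√[7·2!2!4!/9! · 1!3!4!2!3!3!] = √(96/5)
  +(−1)^1/∏(1,1,2,3,0,1)! = -1/12  (running -1/12)
  +(−1)^2/∏(2,0,1,2,1,2)! = 1/8  (running 1/24)
⟨..|..⟩ = √(96/5)·(1/24) = +0.182574

+√(1/30) ≈ +0.182574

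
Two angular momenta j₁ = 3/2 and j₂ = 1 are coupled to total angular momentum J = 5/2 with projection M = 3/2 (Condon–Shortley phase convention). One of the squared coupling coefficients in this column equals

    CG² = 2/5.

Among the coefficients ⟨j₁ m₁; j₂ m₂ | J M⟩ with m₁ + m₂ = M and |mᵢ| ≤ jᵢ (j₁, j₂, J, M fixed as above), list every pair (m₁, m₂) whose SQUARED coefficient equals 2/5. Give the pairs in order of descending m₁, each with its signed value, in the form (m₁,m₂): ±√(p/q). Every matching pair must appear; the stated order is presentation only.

(3/2,0): +√(2/5)

Admissible pairs with m₁+m₂ = M = 3/2: (1/2,1), (3/2,0)
  (m₁,m₂)=(3/2,0): CG² = 2/5, CG = +√(2/5)   ← matches the target
  (m₁,m₂)=(1/2,1): CG² = 3/5, CG = +√(3/5)
Pairs with CG² = 2/5: (3/2,0): +√(2/5)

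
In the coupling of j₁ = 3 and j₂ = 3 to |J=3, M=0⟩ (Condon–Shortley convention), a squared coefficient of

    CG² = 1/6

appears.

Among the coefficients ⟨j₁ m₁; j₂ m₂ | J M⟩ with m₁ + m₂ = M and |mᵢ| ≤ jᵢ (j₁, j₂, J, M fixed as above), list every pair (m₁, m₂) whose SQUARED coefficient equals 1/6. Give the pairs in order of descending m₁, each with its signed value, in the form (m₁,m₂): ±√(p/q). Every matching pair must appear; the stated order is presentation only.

(3,-3): +√(1/6); (2,-2): +√(1/6); (1,-1): −√(1/6); (-1,1): +√(1/6); (-2,2): −√(1/6); (-3,3): −√(1/6)

Admissible pairs with m₁+m₂ = M = 0: (-3,3), (-2,2), (-1,1), (0,0), (1,-1), (2,-2), (3,-3)
  (m₁,m₂)=(3,-3): CG² = 1/6, CG = +√(1/6)   ← matches the target
  (m₁,m₂)=(2,-2): CG² = 1/6, CG = +√(1/6)   ← matches the target
  (m₁,m₂)=(1,-1): CG² = 1/6, CG = −√(1/6)   ← matches the target
  (m₁,m₂)=(0,0): CG² = 0/1, CG = 0
  (m₁,m₂)=(-1,1): CG² = 1/6, CG = +√(1/6)   ← matches the target
  (m₁,m₂)=(-2,2): CG² = 1/6, CG = −√(1/6)   ← matches the target
  (m₁,m₂)=(-3,3): CG² = 1/6, CG = −√(1/6)   ← matches the target
Pairs with CG² = 1/6: (3,-3): +√(1/6); (2,-2): +√(1/6); (1,-1): −√(1/6); (-1,1): +√(1/6); (-2,2): −√(1/6); (-3,3): −√(1/6)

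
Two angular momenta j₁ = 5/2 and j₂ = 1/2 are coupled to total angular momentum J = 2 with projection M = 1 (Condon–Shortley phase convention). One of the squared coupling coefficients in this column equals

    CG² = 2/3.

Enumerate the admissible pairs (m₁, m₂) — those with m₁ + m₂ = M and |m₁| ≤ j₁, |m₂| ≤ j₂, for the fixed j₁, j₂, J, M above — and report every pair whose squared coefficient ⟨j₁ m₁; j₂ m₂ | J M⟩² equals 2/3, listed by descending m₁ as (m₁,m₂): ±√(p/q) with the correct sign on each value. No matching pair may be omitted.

Admissible pairs with m₁+m₂ = M = 1: (1/2,1/2), (3/2,-1/2)
  (m₁,m₂)=(3/2,-1/2): CG² = 2/3, CG = +√(2/3)   ← matches the target
  (m₁,m₂)=(1/2,1/2): CG² = 1/3, CG = −√(1/3)
Pairs with CG² = 2/3: (3/2,-1/2): +√(2/3)

(3/2,-1/2): +√(2/3)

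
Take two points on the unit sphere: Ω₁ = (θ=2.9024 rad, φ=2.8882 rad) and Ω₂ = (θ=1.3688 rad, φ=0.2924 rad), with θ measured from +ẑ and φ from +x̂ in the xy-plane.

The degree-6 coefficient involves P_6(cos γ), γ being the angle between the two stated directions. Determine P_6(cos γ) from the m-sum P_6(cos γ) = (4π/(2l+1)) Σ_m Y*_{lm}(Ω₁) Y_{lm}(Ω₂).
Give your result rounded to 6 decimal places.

0.284978

Expand P_6 via completeness: Σ_{m} conj(Y_{6,m}) at Ω₁ times Y_{6,m} at Ω₂ —
  term(m=-6) = -0.00004 + 0.00000j   from Y*(Ω₁)=0.00000 - 0.00009j, Y(Ω₂)=-0.07797 - 0.41989j
  term(m=-5) = -0.00034 - 0.00015j   from Y*(Ω₁)=0.00036 - 0.00116j, Y(Ω₂)=0.03290 - 0.30117j
  term(m=-4) = 0.00111 + 0.00158j   from Y*(Ω₁)=0.00558 - 0.00895j, Y(Ω₂)=-0.07152 + 0.16859j
  term(m=-3) = 0.00130 + 0.01948j   from Y*(Ω₁)=0.04503 - 0.04281j, Y(Ω₂)=-0.20088 + 0.24162j
  term(m=-2) = 0.01162 - 0.02237j   from Y*(Ω₁)=0.21434 - 0.11899j, Y(Ω₂)=0.08574 - 0.05676j
  term(m=-1) = 0.15354 - 0.09325j   from Y*(Ω₁)=0.55843 - 0.14461j, Y(Ω₂)=0.29820 - 0.08977j
  term(m=+0) = -0.03959 + 0.00000j   from Y*(Ω₁)=0.49077 + 0.00000j, Y(Ω₂)=-0.08067 + 0.00000j
  term(m=+1) = 0.15354 + 0.09325j   from Y*(Ω₁)=-0.55843 - 0.14461j, Y(Ω₂)=-0.29820 - 0.08977j
  term(m=+2) = 0.01162 + 0.02237j   from Y*(Ω₁)=0.21434 + 0.11899j, Y(Ω₂)=0.08574 + 0.05676j
  term(m=+3) = 0.00130 - 0.01948j   from Y*(Ω₁)=-0.04503 - 0.04281j, Y(Ω₂)=0.20088 + 0.24162j
  term(m=+4) = 0.00111 - 0.00158j   from Y*(Ω₁)=0.00558 + 0.00895j, Y(Ω₂)=-0.07152 - 0.16859j
  term(m=+5) = -0.00034 + 0.00015j   from Y*(Ω₁)=-0.00036 - 0.00116j, Y(Ω₂)=-0.03290 - 0.30117j
  term(m=+6) = -0.00004 - 0.00000j   from Y*(Ω₁)=0.00000 + 0.00009j, Y(Ω₂)=-0.07797 + 0.41989j
Total Σ_m = 0.29481 + 0.00000j. Multiply by 0.966644: 0.28498 + 0.00000j. P_6(cos γ) = 0.284978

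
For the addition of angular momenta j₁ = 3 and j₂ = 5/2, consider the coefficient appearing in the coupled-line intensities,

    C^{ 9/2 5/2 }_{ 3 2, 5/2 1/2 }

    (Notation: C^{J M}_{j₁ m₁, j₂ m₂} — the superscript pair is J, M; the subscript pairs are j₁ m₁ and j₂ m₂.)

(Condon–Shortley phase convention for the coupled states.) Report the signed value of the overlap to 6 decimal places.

+√(49/198) = +0.497468

j₁+j₂−J=1  J+j₁−j₂=5  J−j₁+j₂=4  j₁+j₂+J+1=11
(j₁±m₁, j₂±m₂, J±M) = (5,1,3,2,7,2)
P² = 115200/11
sum k=0..1:
  [0] +1/144 = 1/144
  [1] −1/480 = -1/480
S = 7/1440
C² = P²·S² = 49/198 ; C = +0.497468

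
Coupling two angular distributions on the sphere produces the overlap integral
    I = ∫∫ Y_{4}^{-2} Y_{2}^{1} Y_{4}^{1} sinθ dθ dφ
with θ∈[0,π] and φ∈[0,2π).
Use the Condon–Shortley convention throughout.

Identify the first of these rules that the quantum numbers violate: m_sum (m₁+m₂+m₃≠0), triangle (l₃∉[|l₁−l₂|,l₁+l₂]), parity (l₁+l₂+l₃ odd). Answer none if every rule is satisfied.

none

Σmᵢ = 0  ✓
l₃∈[|l₁−l₂|,l₁+l₂]=[2,6], have l₃=4  ✓
Σlᵢ = 10 ⇒ even  ✓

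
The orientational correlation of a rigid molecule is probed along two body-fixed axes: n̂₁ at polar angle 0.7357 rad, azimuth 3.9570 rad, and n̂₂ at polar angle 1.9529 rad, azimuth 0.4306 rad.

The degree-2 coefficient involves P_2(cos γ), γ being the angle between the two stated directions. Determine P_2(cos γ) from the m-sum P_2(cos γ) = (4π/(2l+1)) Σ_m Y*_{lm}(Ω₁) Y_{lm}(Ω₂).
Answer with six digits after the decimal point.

0.592958

Addition theorem: P_2(cos γ) = (4π/5) Σ_m Y*_{lm}(Ω₁) Y_{lm}(Ω₂), m = −2…2:
  m=-2: (-0.010435+0.173658i) × (+0.216678-0.252295i) = +0.041552+0.040261i  (running Σ = +0.041552+0.040261i)
  m=-1: (-0.263512-0.279822i) × (-0.242889+0.111570i) = +0.095224+0.038565i  (running Σ = +0.136776+0.078826i)
  m=0: (+0.204642-0.000000i) × (-0.183841+0.000000i) = -0.037621+0.000000i  (running Σ = +0.099154+0.078826i)
  m=1: (+0.263512-0.279822i) × (+0.242889+0.111570i) = +0.095224-0.038565i  (running Σ = +0.194378+0.040261i)
  m=2: (-0.010435-0.173658i) × (+0.216678+0.252295i) = +0.041552-0.040261i  (running Σ = +0.235930+0.000000i)
Σ over m = +0.235930+0.000000i; ×(4π/5) → +0.592958+0.000000i. Real part: 0.592958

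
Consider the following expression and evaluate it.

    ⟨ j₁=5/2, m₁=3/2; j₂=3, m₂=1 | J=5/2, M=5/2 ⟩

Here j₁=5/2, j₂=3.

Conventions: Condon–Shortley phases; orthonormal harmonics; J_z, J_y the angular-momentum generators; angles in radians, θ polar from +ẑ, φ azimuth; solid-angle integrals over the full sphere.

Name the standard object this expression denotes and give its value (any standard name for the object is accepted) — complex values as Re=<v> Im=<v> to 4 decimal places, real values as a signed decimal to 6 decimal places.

This is a Clebsch–Gordan (vector-coupling) coefficient.
√[6·3!2!3!/9! · 4!1!4!2!5!0!] = √(1152/7)
  +(−1)^1/∏(1,2,0,3,2,0)! = -1/24  (running -1/24)
⟨..|..⟩ = √(1152/7)·(-1/24) = -0.534522

Clebsch–Gordan coefficient, −√(2/7) ≈ -0.534522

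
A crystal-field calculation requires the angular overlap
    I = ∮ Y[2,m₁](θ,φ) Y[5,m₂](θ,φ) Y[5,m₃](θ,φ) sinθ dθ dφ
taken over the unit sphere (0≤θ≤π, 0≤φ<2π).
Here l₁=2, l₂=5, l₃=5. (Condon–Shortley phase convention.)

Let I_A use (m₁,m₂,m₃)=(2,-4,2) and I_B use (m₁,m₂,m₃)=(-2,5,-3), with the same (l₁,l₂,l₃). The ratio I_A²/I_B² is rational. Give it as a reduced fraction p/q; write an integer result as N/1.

Shared (l₁,l₂,l₃)=(2,5,5): N and (l;000)² cancel in I_A²/I_B².
A: Δ = 2!·2!·8!/13! = 1/38610; Racah Σ t=0..0: t=0:+1/20160 = 1/20160; ⇒ 3j(2 5 5; 2 -4 2)² = 12/715, sgn -1
B: Δ = 2!·2!·8!/13! = 1/38610; Racah Σ t=2..2: t=2:+1/161280 = 1/161280; ⇒ 3j(2 5 5; -2 5 -3)² = 1/143, sgn +1
I_A²/I_B² = (12/715)/(1/143) = 12/5

12/5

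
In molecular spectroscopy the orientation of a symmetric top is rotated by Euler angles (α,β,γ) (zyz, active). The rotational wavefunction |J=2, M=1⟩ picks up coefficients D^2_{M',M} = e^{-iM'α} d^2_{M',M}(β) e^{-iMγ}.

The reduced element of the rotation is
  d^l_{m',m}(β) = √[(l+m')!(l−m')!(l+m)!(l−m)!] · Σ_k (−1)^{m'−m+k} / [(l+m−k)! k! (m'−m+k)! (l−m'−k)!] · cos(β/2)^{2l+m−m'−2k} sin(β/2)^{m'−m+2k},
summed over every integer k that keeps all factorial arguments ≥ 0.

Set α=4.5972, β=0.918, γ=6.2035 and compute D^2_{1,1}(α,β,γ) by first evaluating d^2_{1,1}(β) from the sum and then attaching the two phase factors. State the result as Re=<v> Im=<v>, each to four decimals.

First d^2_{1,1}(β=0.9180), then the phase factors e^{-i(1)α} and e^{-i(1)γ}:
With c≡cos(β/2)=0.896496 and s≡sin(β/2)=0.443052, N=[6·1·6·1]^{1/2}=6.000000
Admissible k: 0..1 (factorial args all ≥0)
  k=0: (−1)^0·6.0000/(6)·0.8965^4·0.4431^0 = +0.645942
  k=1: (−1)^1·6.0000/(2)·0.8965^2·0.4431^2 = -0.473290
d^2_{1,1}(0.9180) = +0.645942 -0.473290 = +0.172652
Phases: e^{-i·(1)·4.5972}=-0.114934+0.993373i, e^{-i·(1)·6.2035}=+0.996827+0.079601i ⇒ D=-0.033433+0.169384i

Re=-0.0334 Im=0.1694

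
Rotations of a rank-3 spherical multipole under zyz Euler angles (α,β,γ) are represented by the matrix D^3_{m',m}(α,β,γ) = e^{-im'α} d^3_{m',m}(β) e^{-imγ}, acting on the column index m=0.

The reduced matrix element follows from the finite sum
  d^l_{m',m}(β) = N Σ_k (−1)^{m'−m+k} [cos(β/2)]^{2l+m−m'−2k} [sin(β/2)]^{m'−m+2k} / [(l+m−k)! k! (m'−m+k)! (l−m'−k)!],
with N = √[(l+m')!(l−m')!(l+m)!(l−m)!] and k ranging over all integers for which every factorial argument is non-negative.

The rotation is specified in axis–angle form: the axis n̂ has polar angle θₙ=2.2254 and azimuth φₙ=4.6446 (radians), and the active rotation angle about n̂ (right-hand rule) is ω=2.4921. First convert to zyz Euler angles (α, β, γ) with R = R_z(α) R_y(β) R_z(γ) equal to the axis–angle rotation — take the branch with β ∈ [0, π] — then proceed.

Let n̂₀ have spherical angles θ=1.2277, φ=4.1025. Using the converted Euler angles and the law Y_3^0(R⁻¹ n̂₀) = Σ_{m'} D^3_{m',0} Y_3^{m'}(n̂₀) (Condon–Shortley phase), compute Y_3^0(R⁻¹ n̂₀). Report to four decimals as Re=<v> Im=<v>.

Re=0.3232 Im=0.0000

Axis–angle → zyz. n̂ = (sinθₙcosφₙ, sinθₙsinφₙ, cosθₙ) = (-0.053735, -0.791467, -0.608845), ω = 2.4921.
R = I cosω + sinω [n̂]ₓ + (1−cosω) n̂n̂ᵀ gives
  R = [-0.791204, +0.444618, -0.419894; -0.291819, +0.328905, +0.898144; +0.537437, +0.833148, -0.130483]
β = atan2(√(R₁₃²+R₂₃²), R₃₃) = 1.701652; α = atan2(R₂₃, R₁₃) mod 2π = 2.008118; γ = atan2(R₃₂, −R₃₁) mod 2π = 2.143696
Need the full column D^3_{m',0} for m'=−3..3 at α=2.0081, β=1.7017, γ=2.1437.
cos(β/2)=0.659362, sin(β/2)=0.751825
d^3_{-3,0}: single k=3 term ⇒ +0.544801;  D = +0.526654-0.139442i
d^3_{-2,0}: k∈[2..3] ⇒ +0.585182 -0.760811 = -0.175629;  D = +0.112626+0.134763i
d^3_{-1,0}: k∈[1..3] ⇒ +0.324585 -1.266004 +0.548655 = -0.392764;  D = +0.166341-0.355801i
d^3_{0,0}: k∈[0..3] ⇒ +0.082176 -0.961552 +1.250140 -0.180593 = +0.190170;  D = +0.190170+0.000000i
d^3_{1,0}: k∈[0..2] ⇒ -0.324585 +1.266004 -0.548655 = +0.392764;  D = -0.166341-0.355801i
d^3_{2,0}: k∈[0..1] ⇒ +0.585182 -0.760811 = -0.175629;  D = +0.112626-0.134763i
d^3_{3,0}: single k=0 term ⇒ -0.544801;  D = -0.526654-0.139442i
Y_3^{m'}(θ=1.2277,φ=4.1025) and Σ D·Y over m':
  (+0.5267-0.1394i)·(+0.3368+0.0892i)  (+0.1126+0.1348i)·(-0.1048-0.2863i)  (+0.1663-0.3558i)·(+0.0757-0.1083i)  (+0.1902+0.0000i)·(-0.3056+0.0000i)  (-0.1663-0.3558i)·(-0.0757-0.1083i)  (+0.1126-0.1348i)·(-0.1048+0.2863i)  (-0.5267-0.1394i)·(-0.3368+0.0892i)
Y_3^0(R⁻¹ n̂) = +0.323206+0.000000i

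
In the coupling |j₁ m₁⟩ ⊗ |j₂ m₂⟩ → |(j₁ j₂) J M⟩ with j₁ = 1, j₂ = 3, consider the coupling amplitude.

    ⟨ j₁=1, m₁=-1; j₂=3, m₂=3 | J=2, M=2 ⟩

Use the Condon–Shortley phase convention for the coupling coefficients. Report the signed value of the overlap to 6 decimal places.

√[5·2!0!4!/7! · 0!2!6!0!4!0!] = √(11520/7)
  +(−1)^2/∏(2,0,0,4,0,0)! = 1/48  (running 1/48)
⟨..|..⟩ = √(11520/7)·(1/48) = +0.845154

+√(5/7) ≈ +0.845154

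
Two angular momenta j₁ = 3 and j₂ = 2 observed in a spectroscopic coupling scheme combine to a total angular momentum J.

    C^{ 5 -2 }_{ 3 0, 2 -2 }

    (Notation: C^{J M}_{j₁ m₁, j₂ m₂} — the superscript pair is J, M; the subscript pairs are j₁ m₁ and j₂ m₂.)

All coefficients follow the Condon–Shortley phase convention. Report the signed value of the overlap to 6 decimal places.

+0.408248

triangle: 0!*6!*4!/11! = 17280/39916800
(j±m)!: 3!*3!*0!*4!*3!*7! = 26127360
prefactor² = (2J+1)*Δ*N² = 124416
  k=0: +1/(0!*0!*3!*0!*3!*4!) = 1/864
Σ = 1/864  ⇒  CG² = 124416*(1/864)² = 1/6
CG = +√(1/6) = +0.408248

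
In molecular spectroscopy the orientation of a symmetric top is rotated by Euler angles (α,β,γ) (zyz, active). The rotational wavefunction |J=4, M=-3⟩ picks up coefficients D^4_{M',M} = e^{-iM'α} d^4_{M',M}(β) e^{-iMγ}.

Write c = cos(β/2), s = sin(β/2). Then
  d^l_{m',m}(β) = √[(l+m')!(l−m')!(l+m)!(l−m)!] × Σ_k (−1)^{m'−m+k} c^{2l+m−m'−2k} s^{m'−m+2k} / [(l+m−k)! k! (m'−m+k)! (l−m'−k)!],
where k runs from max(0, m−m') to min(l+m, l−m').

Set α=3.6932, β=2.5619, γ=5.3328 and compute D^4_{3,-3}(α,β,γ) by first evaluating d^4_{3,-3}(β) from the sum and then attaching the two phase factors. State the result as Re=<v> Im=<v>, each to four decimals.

Re=-0.0550 Im=0.2627

D^4_{3,-3}(3.6932,2.5619,5.3328) = e^{-i·3·3.6932}·d^4_{3,-3}(2.5619)·e^{-i·-3·5.3328}. Compute d first:
With c≡cos(β/2)=0.285805 and s≡sin(β/2)=0.958288, N=[5040·1·1·5040]^{1/2}=5040.000000
The bounds max(0,m−m')=0 and min(l+m,l−m')=1 give 2 terms
  k=0: (−1)^6·5040.0000/(720)·0.2858^2·0.9583^6 = +0.442806
  k=1: (−1)^7·5040.0000/(5040)·0.2858^0·0.9583^8 = -0.711161
d^4_{3,-3}(2.5619) = +0.442806 -0.711161 = -0.268355
D = (+0.083927+0.996472i)·(-0.268355)·(-0.958119-0.286371i) = -0.054999+0.262658i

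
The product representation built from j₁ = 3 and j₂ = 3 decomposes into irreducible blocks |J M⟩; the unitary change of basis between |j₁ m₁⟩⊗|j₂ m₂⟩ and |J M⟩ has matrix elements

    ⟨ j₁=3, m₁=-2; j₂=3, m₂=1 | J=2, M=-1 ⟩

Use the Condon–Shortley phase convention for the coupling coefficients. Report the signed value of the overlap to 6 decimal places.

−√(5/28) = -0.422577

√[5·4!2!2!/9! · 1!5!4!2!1!3!] = √(320/7)
  +(−1)^3/∏(3,1,2,1,0,1)! = -1/12  (running -1/12)
  +(−1)^4/∏(4,0,1,0,1,2)! = 1/48  (running -1/16)
⟨..|..⟩ = √(320/7)·(-1/16) = -0.422577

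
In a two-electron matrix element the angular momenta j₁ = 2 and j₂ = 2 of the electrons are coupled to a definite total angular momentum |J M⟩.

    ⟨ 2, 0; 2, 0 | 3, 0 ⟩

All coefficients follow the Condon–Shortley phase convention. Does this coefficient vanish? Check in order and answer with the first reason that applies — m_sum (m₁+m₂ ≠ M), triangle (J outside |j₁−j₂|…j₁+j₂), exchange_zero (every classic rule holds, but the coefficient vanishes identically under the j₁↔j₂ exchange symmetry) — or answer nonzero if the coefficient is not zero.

exchange_zero

m-sum: m₁+m₂ = 0+0 = 0, M = 0  ✓
triangle: |j₁−j₂| = 0 ≤ J = 3 ≤ j₁+j₂ = 4  ✓
exchange: j₁=j₂ and m₁=m₂, and (−1)^(j₁+j₂−J) = (−1)^1 = −1 forces ⟨j₁m₁;j₂m₂|JM⟩ = −⟨j₂m₂;j₁m₁|JM⟩ = −⟨j₁m₁;j₂m₂|JM⟩ ⇒ the coefficient vanishes identically
Racah sum check: Σ_k collapses to 0 ⇒ CG = 0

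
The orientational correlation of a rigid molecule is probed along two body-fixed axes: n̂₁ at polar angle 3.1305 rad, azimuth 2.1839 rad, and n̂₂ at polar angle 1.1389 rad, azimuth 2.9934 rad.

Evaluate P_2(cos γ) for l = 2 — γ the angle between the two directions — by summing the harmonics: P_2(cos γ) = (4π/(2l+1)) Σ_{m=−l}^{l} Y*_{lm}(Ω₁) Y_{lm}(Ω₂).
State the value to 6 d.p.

Term-by-term m-sum for l=2 (normalisation 4π/5 = 2.513274):
  term(m=-2) = -0.000001-0.000015i   from Y*(Ω₁)=-0.000016-0.000045i, Y(Ω₂)=+0.304700+0.093049i
  term(m=-1) = -0.001736+0.001822i   from Y*(Ω₁)=+0.004931-0.007008i, Y(Ω₂)=-0.290470-0.043363i
  term(m=+0) = -0.094349+0.000000i   from Y*(Ω₁)=+0.630667-0.000000i, Y(Ω₂)=-0.149602+0.000000i
  term(m=+1) = -0.001736-0.001822i   from Y*(Ω₁)=-0.004931-0.007008i, Y(Ω₂)=+0.290470-0.043363i
  term(m=+2) = -0.000001+0.000015i   from Y*(Ω₁)=-0.000016+0.000045i, Y(Ω₂)=+0.304700-0.093049i
Accumulated sum -0.097823+0.000000i; after 4π/(2l+1) scaling, -0.245855+0.000000i ⇒ P_2 = -0.245855

-0.245855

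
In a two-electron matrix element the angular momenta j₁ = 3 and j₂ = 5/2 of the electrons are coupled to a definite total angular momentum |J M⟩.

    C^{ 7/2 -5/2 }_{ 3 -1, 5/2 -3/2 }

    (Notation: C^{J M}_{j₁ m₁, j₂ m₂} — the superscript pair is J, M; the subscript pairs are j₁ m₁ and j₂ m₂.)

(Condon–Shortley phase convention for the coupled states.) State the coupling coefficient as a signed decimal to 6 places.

−√(10/63) = -0.398410

√[8·2!4!3!/10! · 2!4!1!4!1!6!] = √(18432/35)
  +(−1)^0/∏(0,2,4,1,0,2)! = 1/96  (running 1/96)
  +(−1)^1/∏(1,1,3,0,1,3)! = -1/36  (running -5/288)
⟨..|..⟩ = √(18432/35)·(-5/288) = -0.398410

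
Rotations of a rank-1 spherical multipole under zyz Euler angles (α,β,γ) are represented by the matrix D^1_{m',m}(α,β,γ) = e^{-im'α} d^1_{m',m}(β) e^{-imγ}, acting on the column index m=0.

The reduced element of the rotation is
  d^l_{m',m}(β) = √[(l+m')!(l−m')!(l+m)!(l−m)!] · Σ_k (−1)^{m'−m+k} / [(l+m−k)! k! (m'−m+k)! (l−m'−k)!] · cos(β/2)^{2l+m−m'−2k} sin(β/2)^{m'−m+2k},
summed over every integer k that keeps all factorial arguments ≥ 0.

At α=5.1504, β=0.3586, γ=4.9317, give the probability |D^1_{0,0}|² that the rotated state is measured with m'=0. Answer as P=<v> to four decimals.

P=0.8768

Split into d^1_{0,0}(β=0.3586) × two z-phases.
Half-angle: c=0.983969, s=0.178341. N=√(1·1·1·1)=1.000000
The bounds max(0,m−m')=0 and min(l+m,l−m')=1 give 2 terms
  k=0: (−1)^0·1.0000/(1)·0.9840^2·0.1783^0 = +0.968195
  k=1: (−1)^1·1.0000/(1)·0.9840^0·0.1783^2 = -0.031805
d^1_{0,0}(0.3586) = +0.968195 -0.031805 = +0.936389
|D^1_{0,0}|² = |d^1_{0,0}(β)|² = (+0.936389)² = 0.876825 (the z-rotation phases have unit modulus)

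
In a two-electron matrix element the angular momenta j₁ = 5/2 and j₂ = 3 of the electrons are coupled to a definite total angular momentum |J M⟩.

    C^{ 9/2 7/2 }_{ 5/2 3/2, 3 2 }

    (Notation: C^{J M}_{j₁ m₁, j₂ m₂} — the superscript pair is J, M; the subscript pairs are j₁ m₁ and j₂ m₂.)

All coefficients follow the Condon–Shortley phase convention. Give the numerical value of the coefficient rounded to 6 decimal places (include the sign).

√[10·1!4!5!/11! · 4!1!5!1!8!1!] = √(921600/11)
  +(−1)^0/∏(0,1,1,5,3,0)! = 1/720  (running 1/720)
  +(−1)^1/∏(1,0,0,4,4,1)! = -1/576  (running -1/2880)
⟨..|..⟩ = √(921600/11)·(-1/2880) = -0.100504

−√(1/99) ≈ -0.100504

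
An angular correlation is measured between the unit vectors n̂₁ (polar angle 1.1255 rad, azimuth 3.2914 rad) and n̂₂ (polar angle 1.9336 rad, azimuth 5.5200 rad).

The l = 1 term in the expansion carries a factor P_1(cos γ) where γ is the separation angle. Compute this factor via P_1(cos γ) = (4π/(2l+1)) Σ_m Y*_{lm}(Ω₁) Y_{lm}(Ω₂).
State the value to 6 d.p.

Summing Y*_{l m}(θ₁,φ₁)·Y_{l m}(θ₂,φ₂) over m ∈ [−1, 1]; prefactor 4π/(2·1+1) = 4.188790:
  [-1]  conj(Y_{1,-1})(Ω₁) = -0.30831 - 0.04654j ; Y_{1,-1}(Ω₂) = 0.23342 + 0.22327j ; Δ = -0.06157 - 0.07970j
  [+0]  conj(Y_{1,0})(Ω₁) = 0.21045 + 0.00000j ; Y_{1,0}(Ω₂) = -0.17340 + 0.00000j ; Δ = -0.03649 + 0.00000j
  [+1]  conj(Y_{1,1})(Ω₁) = 0.30831 - 0.04654j ; Y_{1,1}(Ω₂) = -0.23342 + 0.22327j ; Δ = -0.06157 + 0.07970j
Σ over m = -0.15964 + 0.00000j; ×(4π/3) → -0.66871 + 0.00000j. Real part: -0.668707

-0.668707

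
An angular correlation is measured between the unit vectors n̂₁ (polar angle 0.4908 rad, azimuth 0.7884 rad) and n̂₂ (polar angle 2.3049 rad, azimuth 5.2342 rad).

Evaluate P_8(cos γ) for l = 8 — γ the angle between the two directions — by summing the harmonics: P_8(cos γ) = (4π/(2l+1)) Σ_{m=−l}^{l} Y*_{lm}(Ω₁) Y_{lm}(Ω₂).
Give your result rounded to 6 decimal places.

Addition theorem: P_8(cos γ) = (4π/17) Σ_m Y*_{lm}(Ω₁) Y_{lm}(Ω₂), m = −8…8:
  [-8]  conj(Y_{8,-8})(Ω₁) = (0.001255, 0.000030) ; Y_{8,-8}(Ω₂) = (-0.024377, 0.040861) ; Δ = (-0.000032, 0.000051)
  [-7]  conj(Y_{8,-7})(Ω₁) = (0.006782, -0.006503) ; Y_{8,-7}(Ω₂) = (-0.083997, -0.149786) ; Δ = (-0.001544, -0.000470)
  [-6]  conj(Y_{8,-6})(Ω₁) = (0.000793, -0.044018) ; Y_{8,-6}(Ω₂) = (0.361312, 0.003876) ; Δ = (0.000457, -0.015901)
  [-5]  conj(Y_{8,-5})(Ω₁) = (-0.100698, -0.103768) ; Y_{8,-5}(Ω₂) = (-0.232829, 0.395073) ; Δ = (0.064441, -0.015623)
  [-4]  conj(Y_{8,-4})(Ω₁) = (-0.335619, -0.004030) ; Y_{8,-4}(Ω₂) = (-0.122997, -0.216600) ; Δ = (0.040407, 0.073191)
  [-3]  conj(Y_{8,-3})(Ω₁) = (-0.366742, 0.360195) ; Y_{8,-3}(Ω₂) = (-0.194778, -0.001045) ; Δ = (0.071809, -0.069775)
  [-2]  conj(Y_{8,-2})(Ω₁) = (-0.002344, 0.390363) ; Y_{8,-2}(Ω₂) = (0.184786, -0.317433) ; Δ = (0.123481, 0.072878)
  [-1]  conj(Y_{8,-1})(Ω₁) = (-0.105686, -0.106322) ; Y_{8,-1}(Ω₂) = (-0.015293, -0.026598) ; Δ = (-0.001212, 0.004437)
  [+0]  conj(Y_{8,0})(Ω₁) = (-0.451028, -0.000000) ; Y_{8,0}(Ω₂) = (0.368688, 0.000000) ; Δ = (-0.166289, -0.000000)
  [+1]  conj(Y_{8,1})(Ω₁) = (0.105686, -0.106322) ; Y_{8,1}(Ω₂) = (0.015293, -0.026598) ; Δ = (-0.001212, -0.004437)
  [+2]  conj(Y_{8,2})(Ω₁) = (-0.002344, -0.390363) ; Y_{8,2}(Ω₂) = (0.184786, 0.317433) ; Δ = (0.123481, -0.072878)
  [+3]  conj(Y_{8,3})(Ω₁) = (0.366742, 0.360195) ; Y_{8,3}(Ω₂) = (0.194778, -0.001045) ; Δ = (0.071809, 0.069775)
  [+4]  conj(Y_{8,4})(Ω₁) = (-0.335619, 0.004030) ; Y_{8,4}(Ω₂) = (-0.122997, 0.216600) ; Δ = (0.040407, -0.073191)
  [+5]  conj(Y_{8,5})(Ω₁) = (0.100698, -0.103768) ; Y_{8,5}(Ω₂) = (0.232829, 0.395073) ; Δ = (0.064441, 0.015623)
  [+6]  conj(Y_{8,6})(Ω₁) = (0.000793, 0.044018) ; Y_{8,6}(Ω₂) = (0.361312, -0.003876) ; Δ = (0.000457, 0.015901)
  [+7]  conj(Y_{8,7})(Ω₁) = (-0.006782, -0.006503) ; Y_{8,7}(Ω₂) = (0.083997, -0.149786) ; Δ = (-0.001544, 0.000470)
  [+8]  conj(Y_{8,8})(Ω₁) = (0.001255, -0.000030) ; Y_{8,8}(Ω₂) = (-0.024377, -0.040861) ; Δ = (-0.000032, -0.000051)
Σ over m = (0.429329, 0.000000); ×(4π/17) → (0.317359, 0.000000). Real part: 0.317359

0.317359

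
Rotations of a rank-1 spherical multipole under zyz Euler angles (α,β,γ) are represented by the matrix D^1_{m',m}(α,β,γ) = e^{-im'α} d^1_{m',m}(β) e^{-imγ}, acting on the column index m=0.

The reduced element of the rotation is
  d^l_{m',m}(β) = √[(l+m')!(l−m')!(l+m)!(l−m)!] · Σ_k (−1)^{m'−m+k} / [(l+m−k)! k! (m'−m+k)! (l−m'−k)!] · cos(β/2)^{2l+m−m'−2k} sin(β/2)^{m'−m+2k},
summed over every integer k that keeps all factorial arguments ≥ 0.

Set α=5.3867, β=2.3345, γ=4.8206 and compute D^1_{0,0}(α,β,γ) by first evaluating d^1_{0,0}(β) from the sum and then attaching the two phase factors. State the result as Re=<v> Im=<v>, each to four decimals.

Split into d^1_{0,0}(β=2.3345) × two z-phases.
c=cos(2.334500/2)=0.392682, s=sin(2.334500/2)=0.919674; N=√[1·1·1·1]=1.000000
k∈{0,1} keeps every argument non-negative
  k=0: (−1)^0·1.0000/(1)·0.3927^2·0.9197^0 = +0.154199
  k=1: (−1)^1·1.0000/(1)·0.3927^0·0.9197^2 = -0.845801
d^1_{0,0}(2.3345) = +0.154199 -0.845801 = -0.691601
Phases: e^{-i·(0)·5.3867}=+1.000000+0.000000i, e^{-i·(0)·4.8206}=+1.000000+0.000000i ⇒ D=-0.691601+0.000000i

Re=-0.6916 Im=0.0000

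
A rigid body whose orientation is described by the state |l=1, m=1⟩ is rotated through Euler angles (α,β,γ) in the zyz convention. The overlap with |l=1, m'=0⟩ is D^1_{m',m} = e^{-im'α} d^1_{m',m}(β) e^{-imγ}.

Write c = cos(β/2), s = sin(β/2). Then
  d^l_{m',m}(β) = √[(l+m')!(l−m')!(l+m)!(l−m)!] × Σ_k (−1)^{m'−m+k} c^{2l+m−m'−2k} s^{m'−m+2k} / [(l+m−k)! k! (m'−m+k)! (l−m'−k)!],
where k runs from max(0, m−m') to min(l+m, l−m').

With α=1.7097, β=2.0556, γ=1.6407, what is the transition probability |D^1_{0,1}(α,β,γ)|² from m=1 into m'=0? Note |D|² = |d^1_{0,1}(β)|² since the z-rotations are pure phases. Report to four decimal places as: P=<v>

D^1_{0,1}(1.7097,2.0556,1.6407) = e^{-i·0·1.7097}·d^1_{0,1}(2.0556)·e^{-i·1·1.6407}. Compute d first:
With c≡cos(β/2)=0.516704 and s≡sin(β/2)=0.856164, N=[1·1·2·1]^{1/2}=1.414214
Admissible k: 1..1 (factorial args all ≥0)
  k=1: (−1)^0·1.4142/(1)·0.5167^1·0.8562^1 = +0.625624
d^1_{0,1}(2.0556) = +0.625624
|D^1_{0,1}|² = |d^1_{0,1}(β)|² = (+0.625624)² = 0.391406 (the z-rotation phases have unit modulus)

P=0.3914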